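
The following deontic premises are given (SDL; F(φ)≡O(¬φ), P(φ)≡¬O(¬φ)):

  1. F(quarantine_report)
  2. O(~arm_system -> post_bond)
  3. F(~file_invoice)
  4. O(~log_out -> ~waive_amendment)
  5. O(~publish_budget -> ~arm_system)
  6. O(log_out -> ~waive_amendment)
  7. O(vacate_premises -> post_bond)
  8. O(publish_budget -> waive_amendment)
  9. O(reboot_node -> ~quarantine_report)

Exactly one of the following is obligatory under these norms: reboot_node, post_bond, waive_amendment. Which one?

Premises 6 and 4 cover both cases: O(log_out -> ~waive_amendment) and O(~log_out -> ~waive_amendment). Since log_out ∨ ~log_out is a tautology, O(~waive_amendment) follows.
The contrapositive of premise 8 (O(publish_budget -> waive_amendment)) is O(~waive_amendment -> ~publish_budget), and O(~waive_amendment) is already established, so O(~publish_budget).
With premise 5, O(~publish_budget -> ~arm_system), the K-axiom yields O(~arm_system).
From O(~arm_system) and premise 2, O(~arm_system -> post_bond), we obtain O(post_bond).
So O(post_bond) holds — post_bond is obligatory. None of the other listed options is made obligatory by any chain of premises.

post_bond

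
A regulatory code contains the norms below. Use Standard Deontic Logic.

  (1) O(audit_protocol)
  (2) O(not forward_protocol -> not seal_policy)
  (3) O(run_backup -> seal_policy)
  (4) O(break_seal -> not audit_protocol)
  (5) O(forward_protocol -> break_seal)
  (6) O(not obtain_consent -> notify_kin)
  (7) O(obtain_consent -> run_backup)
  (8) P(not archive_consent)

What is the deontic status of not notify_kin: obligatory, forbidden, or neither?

Premise 1 states O(audit_protocol) outright.
Premise 4 is O(break_seal -> not audit_protocol); contrapositively O(audit_protocol -> not break_seal). Since O(audit_protocol) holds, K gives O(not break_seal).
Premise 5 is O(forward_protocol -> break_seal); contrapositively O(not break_seal -> not forward_protocol). Since O(not break_seal) holds, K gives O(not forward_protocol).
From O(not forward_protocol) and premise 2, O(not forward_protocol -> not seal_policy), we obtain O(not seal_policy).
Premise 3 is O(run_backup -> seal_policy); contrapositively O(not seal_policy -> not run_backup). Since O(not seal_policy) holds, K gives O(not run_backup).
Premise 7, O(obtain_consent -> run_backup), contraposes to O(not run_backup -> not obtain_consent); with O(not run_backup) we get O(not obtain_consent).
With premise 6, O(not obtain_consent -> notify_kin), the K-axiom yields O(notify_kin).
Premise 8 does not contribute to this derivation.
Thus O(notify_kin), which is F(not notify_kin): not notify_kin is forbidden.

Forbidden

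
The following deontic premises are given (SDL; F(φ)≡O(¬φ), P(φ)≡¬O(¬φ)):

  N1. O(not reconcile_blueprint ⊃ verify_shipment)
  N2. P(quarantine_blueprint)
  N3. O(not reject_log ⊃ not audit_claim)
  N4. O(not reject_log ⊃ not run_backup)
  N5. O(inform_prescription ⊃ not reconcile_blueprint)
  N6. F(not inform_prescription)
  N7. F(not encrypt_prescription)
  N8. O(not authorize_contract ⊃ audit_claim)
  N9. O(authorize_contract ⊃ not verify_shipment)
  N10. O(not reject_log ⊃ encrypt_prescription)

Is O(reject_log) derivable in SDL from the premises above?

Premise 6, F(not inform_prescription), is equivalent to O(inform_prescription).
Applying K to premise 5 (O(inform_prescription ⊃ not reconcile_blueprint)) and O(inform_prescription) yields O(not reconcile_blueprint).
From O(not reconcile_blueprint) and premise 1, O(not reconcile_blueprint ⊃ verify_shipment), we obtain O(verify_shipment).
Premise 9, O(authorize_contract ⊃ not verify_shipment), contraposes to O(verify_shipment ⊃ not authorize_contract); with O(verify_shipment) we get O(not authorize_contract).
Premise 8 is O(not authorize_contract ⊃ audit_claim); since O(not authorize_contract), deontic closure gives O(audit_claim).
Premise 3, O(not reject_log ⊃ not audit_claim), contraposes to O(audit_claim ⊃ reject_log); with O(audit_claim) we get O(reject_log).
Premises 2, 4, 7, 10 do not contribute to this derivation.
So O(reject_log) follows.

Yes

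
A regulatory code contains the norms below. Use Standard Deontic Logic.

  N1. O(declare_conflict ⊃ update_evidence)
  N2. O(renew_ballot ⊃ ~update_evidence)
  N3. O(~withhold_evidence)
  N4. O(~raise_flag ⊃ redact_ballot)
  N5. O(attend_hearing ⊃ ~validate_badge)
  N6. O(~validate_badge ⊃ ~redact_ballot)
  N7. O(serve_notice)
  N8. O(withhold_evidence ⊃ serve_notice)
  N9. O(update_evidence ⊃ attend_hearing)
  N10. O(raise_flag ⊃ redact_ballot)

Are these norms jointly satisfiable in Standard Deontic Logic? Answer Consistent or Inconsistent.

Premise 8 is O(withhold_evidence ⊃ serve_notice); even if O(serve_notice) held, inferring O(withhold_evidence) would be affirming the consequent — invalid.
So O(withhold_evidence) is not derivable, and the apparent clash with O(~withhold_evidence) does not arise.
A world satisfying every obligation exists (e.g. attend_hearing=false, declare_conflict=false, raise_flag=false, redact_ballot=true, renew_ballot=false, serve_notice=true, update_evidence=false, validate_badge=true, withhold_evidence=false); no atom is both obligatory and forbidden, so the set is consistent.

Consistent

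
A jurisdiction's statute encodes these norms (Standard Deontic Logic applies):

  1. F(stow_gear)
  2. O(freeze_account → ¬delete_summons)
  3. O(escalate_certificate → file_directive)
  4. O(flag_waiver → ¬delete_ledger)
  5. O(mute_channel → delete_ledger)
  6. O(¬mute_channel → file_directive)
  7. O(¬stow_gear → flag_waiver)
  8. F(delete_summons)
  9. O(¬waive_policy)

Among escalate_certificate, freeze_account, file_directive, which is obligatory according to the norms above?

file_directive

Premise 1 is F(stow_gear), i.e. O(¬stow_gear).
With premise 7, O(¬stow_gear → flag_waiver), the K-axiom yields O(flag_waiver).
Applying K to premise 4 (O(flag_waiver → ¬delete_ledger)) and O(flag_waiver) yields O(¬delete_ledger).
The contrapositive of premise 5 (O(mute_channel → delete_ledger)) is O(¬delete_ledger → ¬mute_channel), and O(¬delete_ledger) is already established, so O(¬mute_channel).
With premise 6, O(¬mute_channel → file_directive), the K-axiom yields O(file_directive).
So O(file_directive) holds — file_directive is obligatory. None of the other listed options is made obligatory by any chain of premises.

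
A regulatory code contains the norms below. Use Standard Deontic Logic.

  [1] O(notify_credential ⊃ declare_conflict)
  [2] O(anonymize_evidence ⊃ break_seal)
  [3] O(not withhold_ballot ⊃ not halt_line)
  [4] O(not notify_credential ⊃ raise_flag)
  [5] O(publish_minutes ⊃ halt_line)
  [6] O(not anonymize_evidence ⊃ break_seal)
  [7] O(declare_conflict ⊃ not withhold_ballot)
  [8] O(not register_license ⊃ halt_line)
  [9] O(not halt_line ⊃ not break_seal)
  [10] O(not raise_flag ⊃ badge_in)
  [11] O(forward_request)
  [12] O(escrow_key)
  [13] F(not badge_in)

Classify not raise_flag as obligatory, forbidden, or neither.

Forbidden

By case analysis on anonymize_evidence: premise 2 gives O(anonymize_evidence ⊃ break_seal) and premise 6 gives O(not anonymize_evidence ⊃ break_seal), so O(break_seal) either way.
Premise 9, O(not halt_line ⊃ not break_seal), contraposes to O(break_seal ⊃ halt_line); with O(break_seal) we get O(halt_line).
Premise 3, O(not withhold_ballot ⊃ not halt_line), contraposes to O(halt_line ⊃ withhold_ballot); with O(halt_line) we get O(withhold_ballot).
Premise 7, O(declare_conflict ⊃ not withhold_ballot), contraposes to O(withhold_ballot ⊃ not declare_conflict); with O(withhold_ballot) we get O(not declare_conflict).
The contrapositive of premise 1 (O(notify_credential ⊃ declare_conflict)) is O(not declare_conflict ⊃ not notify_credential), and O(not declare_conflict) is already established, so O(not notify_credential).
Premise 4 is O(not notify_credential ⊃ raise_flag); since O(not notify_credential), deontic closure gives O(raise_flag).
Premises 5, 8, 10, 11, 12, 13 do not contribute to this derivation.
Thus O(raise_flag), which is F(not raise_flag): not raise_flag is forbidden.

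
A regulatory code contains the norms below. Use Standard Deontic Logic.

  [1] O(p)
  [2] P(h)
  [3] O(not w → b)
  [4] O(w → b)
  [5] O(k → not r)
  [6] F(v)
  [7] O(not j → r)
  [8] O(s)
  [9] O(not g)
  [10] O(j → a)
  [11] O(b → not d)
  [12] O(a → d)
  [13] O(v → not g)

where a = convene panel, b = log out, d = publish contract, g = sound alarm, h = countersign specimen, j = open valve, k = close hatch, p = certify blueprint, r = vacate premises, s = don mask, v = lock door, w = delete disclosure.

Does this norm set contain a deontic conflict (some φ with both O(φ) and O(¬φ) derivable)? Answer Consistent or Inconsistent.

Consistent

Premise 13 is O(v → not g); even if O(not g) held, inferring O(v) would be affirming the consequent — invalid.
So O(v) is not derivable, and the apparent clash with O(not v) does not arise.
A world satisfying every obligation exists (e.g. a=false, b=true, d=false, g=false, h=false, j=false, k=false, p=true, r=true, s=true, v=false, w=false); no atom is both obligatory and forbidden, so the set is consistent.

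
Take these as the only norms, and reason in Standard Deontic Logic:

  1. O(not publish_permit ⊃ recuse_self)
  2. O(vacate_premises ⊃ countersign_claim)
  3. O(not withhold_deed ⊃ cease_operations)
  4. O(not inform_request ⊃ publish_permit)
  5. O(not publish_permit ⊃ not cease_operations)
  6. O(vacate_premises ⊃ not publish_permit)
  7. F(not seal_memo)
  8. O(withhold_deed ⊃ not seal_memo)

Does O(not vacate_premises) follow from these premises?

Yes

F(not seal_memo) at premise 7 means O(seal_memo).
Premise 8, O(withhold_deed ⊃ not seal_memo), contraposes to O(seal_memo ⊃ not withhold_deed); with O(seal_memo) we get O(not withhold_deed).
Applying K to premise 3 (O(not withhold_deed ⊃ cease_operations)) and O(not withhold_deed) yields O(cease_operations).
Premise 5 is O(not publish_permit ⊃ not cease_operations); contrapositively O(cease_operations ⊃ publish_permit). Since O(cease_operations) holds, K gives O(publish_permit).
Premise 6, O(vacate_premises ⊃ not publish_permit), contraposes to O(publish_permit ⊃ not vacate_premises); with O(publish_permit) we get O(not vacate_premises).
Premises 1, 2, 4 do not contribute to this derivation.
So O(not vacate_premises) follows.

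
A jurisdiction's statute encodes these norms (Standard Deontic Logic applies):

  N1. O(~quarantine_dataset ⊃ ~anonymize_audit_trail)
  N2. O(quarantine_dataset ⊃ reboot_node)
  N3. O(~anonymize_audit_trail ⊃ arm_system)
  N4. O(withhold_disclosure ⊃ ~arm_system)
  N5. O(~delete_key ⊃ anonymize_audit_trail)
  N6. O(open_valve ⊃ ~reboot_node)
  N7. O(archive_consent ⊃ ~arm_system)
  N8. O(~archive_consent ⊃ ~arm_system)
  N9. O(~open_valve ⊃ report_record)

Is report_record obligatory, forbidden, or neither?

Obligatory

Premises 7 and 8 cover both cases: O(archive_consent ⊃ ~arm_system) and O(~archive_consent ⊃ ~arm_system). Since archive_consent ∨ ~archive_consent is a tautology, O(~arm_system) follows.
The contrapositive of premise 3 (O(~anonymize_audit_trail ⊃ arm_system)) is O(~arm_system ⊃ anonymize_audit_trail), and O(~arm_system) is already established, so O(anonymize_audit_trail).
Premise 1, O(~quarantine_dataset ⊃ ~anonymize_audit_trail), contraposes to O(anonymize_audit_trail ⊃ quarantine_dataset); with O(anonymize_audit_trail) we get O(quarantine_dataset).
Applying K to premise 2 (O(quarantine_dataset ⊃ reboot_node)) and O(quarantine_dataset) yields O(reboot_node).
The contrapositive of premise 6 (O(open_valve ⊃ ~reboot_node)) is O(reboot_node ⊃ ~open_valve), and O(reboot_node) is already established, so O(~open_valve).
Applying K to premise 9 (O(~open_valve ⊃ report_record)) and O(~open_valve) yields O(report_record).
Premises 4, 5 do not contribute to this derivation.
Hence report_record is obligatory.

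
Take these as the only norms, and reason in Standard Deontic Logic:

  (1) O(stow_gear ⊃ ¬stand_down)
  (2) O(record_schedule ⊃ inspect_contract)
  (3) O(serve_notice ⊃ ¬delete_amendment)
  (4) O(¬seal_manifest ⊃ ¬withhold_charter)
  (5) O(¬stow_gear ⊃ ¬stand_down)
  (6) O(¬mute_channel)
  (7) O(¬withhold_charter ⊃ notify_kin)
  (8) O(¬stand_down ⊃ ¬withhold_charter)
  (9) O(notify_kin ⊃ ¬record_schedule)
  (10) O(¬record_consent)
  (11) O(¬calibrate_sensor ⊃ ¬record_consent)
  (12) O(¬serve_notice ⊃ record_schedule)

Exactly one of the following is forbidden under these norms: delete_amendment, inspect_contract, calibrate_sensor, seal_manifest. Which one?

By case analysis on stow_gear: premise 1 gives O(stow_gear ⊃ ¬stand_down) and premise 5 gives O(¬stow_gear ⊃ ¬stand_down), so O(¬stand_down) either way.
With premise 8, O(¬stand_down ⊃ ¬withhold_charter), the K-axiom yields O(¬withhold_charter).
Premise 7 is O(¬withhold_charter ⊃ notify_kin); since O(¬withhold_charter), deontic closure gives O(notify_kin).
With premise 9, O(notify_kin ⊃ ¬record_schedule), the K-axiom yields O(¬record_schedule).
The contrapositive of premise 12 (O(¬serve_notice ⊃ record_schedule)) is O(¬record_schedule ⊃ serve_notice), and O(¬record_schedule) is already established, so O(serve_notice).
Applying K to premise 3 (O(serve_notice ⊃ ¬delete_amendment)) and O(serve_notice) yields O(¬delete_amendment).
So O(¬delete_amendment) holds, i.e. delete_amendment is forbidden. None of the other listed options is forbidden under the premises.

delete_amendment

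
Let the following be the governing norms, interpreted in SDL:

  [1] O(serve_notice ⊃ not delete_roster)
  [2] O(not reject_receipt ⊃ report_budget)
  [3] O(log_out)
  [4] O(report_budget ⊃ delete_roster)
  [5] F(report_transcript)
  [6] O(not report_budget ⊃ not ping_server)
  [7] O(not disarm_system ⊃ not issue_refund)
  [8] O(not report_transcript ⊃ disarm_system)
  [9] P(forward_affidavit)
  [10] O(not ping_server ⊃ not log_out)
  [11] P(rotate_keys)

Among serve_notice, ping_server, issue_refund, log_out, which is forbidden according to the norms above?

Premise 3 gives O(log_out).
Premise 10 is O(not ping_server ⊃ not log_out); contrapositively O(log_out ⊃ ping_server). Since O(log_out) holds, K gives O(ping_server).
The contrapositive of premise 6 (O(not report_budget ⊃ not ping_server)) is O(ping_server ⊃ report_budget), and O(ping_server) is already established, so O(report_budget).
From O(report_budget) and premise 4, O(report_budget ⊃ delete_roster), we obtain O(delete_roster).
Premise 1, O(serve_notice ⊃ not delete_roster), contraposes to O(delete_roster ⊃ not serve_notice); with O(delete_roster) we get O(not serve_notice).
So O(not serve_notice) holds, i.e. serve_notice is forbidden. None of the other listed options is forbidden under the premises.

serve_notice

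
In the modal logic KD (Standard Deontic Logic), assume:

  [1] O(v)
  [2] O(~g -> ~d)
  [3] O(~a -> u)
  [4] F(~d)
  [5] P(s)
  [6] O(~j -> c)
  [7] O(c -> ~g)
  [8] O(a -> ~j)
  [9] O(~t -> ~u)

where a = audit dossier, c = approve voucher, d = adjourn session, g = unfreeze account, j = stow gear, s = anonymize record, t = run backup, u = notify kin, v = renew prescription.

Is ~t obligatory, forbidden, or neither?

Premise 4, F(~d), is equivalent to O(d).
The contrapositive of premise 2 (O(~g -> ~d)) is O(d -> g), and O(d) is already established, so O(g).
Premise 7 is O(c -> ~g); contrapositively O(g -> ~c). Since O(g) holds, K gives O(~c).
Premise 6 is O(~j -> c); contrapositively O(~c -> j). Since O(~c) holds, K gives O(j).
Premise 8, O(a -> ~j), contraposes to O(j -> ~a); with O(j) we get O(~a).
Premise 3 is O(~a -> u); since O(~a), deontic closure gives O(u).
The contrapositive of premise 9 (O(~t -> ~u)) is O(u -> t), and O(u) is already established, so O(t).
Premises 1, 5 do not contribute to this derivation.
Thus O(t), which is F(~t): ~t is forbidden.

Forbidden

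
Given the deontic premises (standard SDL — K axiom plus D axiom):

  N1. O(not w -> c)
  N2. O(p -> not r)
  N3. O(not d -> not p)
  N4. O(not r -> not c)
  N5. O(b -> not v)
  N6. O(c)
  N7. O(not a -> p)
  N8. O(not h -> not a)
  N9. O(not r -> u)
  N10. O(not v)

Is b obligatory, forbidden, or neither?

Neither

Premise 5 is O(b -> not v); even if O(not v) held, inferring O(b) would be affirming the consequent — invalid.
No premise or chain of K-axiom applications forces O(b), and none forces O(not b). So b is neither obligatory nor forbidden under these norms.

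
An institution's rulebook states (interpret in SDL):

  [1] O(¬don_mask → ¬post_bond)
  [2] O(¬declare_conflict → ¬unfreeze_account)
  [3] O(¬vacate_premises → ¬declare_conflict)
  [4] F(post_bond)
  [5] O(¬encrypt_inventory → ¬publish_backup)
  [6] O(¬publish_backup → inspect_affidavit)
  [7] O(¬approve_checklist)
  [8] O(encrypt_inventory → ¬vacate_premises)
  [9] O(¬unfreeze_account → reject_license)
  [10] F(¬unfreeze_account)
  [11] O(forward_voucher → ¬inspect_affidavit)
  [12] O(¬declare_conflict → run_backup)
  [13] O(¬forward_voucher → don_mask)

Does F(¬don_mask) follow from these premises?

F(¬unfreeze_account) at premise 10 means O(unfreeze_account).
Premise 2, O(¬declare_conflict → ¬unfreeze_account), contraposes to O(unfreeze_account → declare_conflict); with O(unfreeze_account) we get O(declare_conflict).
The contrapositive of premise 3 (O(¬vacate_premises → ¬declare_conflict)) is O(declare_conflict → vacate_premises), and O(declare_conflict) is already established, so O(vacate_premises).
The contrapositive of premise 8 (O(encrypt_inventory → ¬vacate_premises)) is O(vacate_premises → ¬encrypt_inventory), and O(vacate_premises) is already established, so O(¬encrypt_inventory).
With premise 5, O(¬encrypt_inventory → ¬publish_backup), the K-axiom yields O(¬publish_backup).
Applying K to premise 6 (O(¬publish_backup → inspect_affidavit)) and O(¬publish_backup) yields O(inspect_affidavit).
Premise 11, O(forward_voucher → ¬inspect_affidavit), contraposes to O(inspect_affidavit → ¬forward_voucher); with O(inspect_affidavit) we get O(¬forward_voucher).
From O(¬forward_voucher) and premise 13, O(¬forward_voucher → don_mask), we obtain O(don_mask).
Premises 1, 4, 7, 9, 12 do not contribute to this derivation.
So O(don_mask) holds, i.e. F(¬don_mask). The claim follows.

Yes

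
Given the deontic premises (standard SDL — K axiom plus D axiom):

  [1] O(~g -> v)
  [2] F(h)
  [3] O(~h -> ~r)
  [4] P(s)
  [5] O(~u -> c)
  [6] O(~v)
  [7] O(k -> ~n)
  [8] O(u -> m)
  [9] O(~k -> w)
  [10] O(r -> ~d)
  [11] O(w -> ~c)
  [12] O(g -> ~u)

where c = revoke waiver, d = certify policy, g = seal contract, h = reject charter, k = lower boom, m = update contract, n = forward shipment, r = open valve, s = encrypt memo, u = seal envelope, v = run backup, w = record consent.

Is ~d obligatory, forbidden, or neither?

Premise 10 is O(r -> ~d), but O(r) is not derivable from the premises, so it does not yield O(~d).
No premise or chain of K-axiom applications forces O(~d), and none forces O(d). So ~d is neither obligatory nor forbidden under these norms.

Neither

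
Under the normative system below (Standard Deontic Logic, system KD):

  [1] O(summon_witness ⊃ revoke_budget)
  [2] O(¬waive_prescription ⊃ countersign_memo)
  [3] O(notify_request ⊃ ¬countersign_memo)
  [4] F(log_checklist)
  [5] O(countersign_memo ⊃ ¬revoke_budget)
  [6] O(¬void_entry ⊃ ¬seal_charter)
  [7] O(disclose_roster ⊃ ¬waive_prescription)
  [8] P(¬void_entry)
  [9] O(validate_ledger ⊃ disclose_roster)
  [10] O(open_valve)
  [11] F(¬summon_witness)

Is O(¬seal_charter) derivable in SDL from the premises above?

Premise 6 is O(¬void_entry ⊃ ¬seal_charter), but O(¬void_entry) is not derivable from the premises (the permission P(¬void_entry) asserts only ¬O(void_entry), not O(¬void_entry)), so it does not yield O(¬seal_charter).
No other premise forces O(¬seal_charter). An ideal world satisfying every premise can still have ¬seal_charter false, so O(¬seal_charter) is not derivable.

No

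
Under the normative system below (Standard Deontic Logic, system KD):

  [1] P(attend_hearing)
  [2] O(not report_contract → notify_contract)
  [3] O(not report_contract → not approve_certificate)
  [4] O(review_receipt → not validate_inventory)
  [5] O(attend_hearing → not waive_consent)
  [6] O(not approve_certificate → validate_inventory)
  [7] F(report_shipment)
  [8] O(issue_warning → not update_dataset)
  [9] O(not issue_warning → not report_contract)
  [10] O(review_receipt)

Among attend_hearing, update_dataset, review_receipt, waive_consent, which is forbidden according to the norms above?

update_dataset

Premise 10 states O(review_receipt) outright.
Applying K to premise 4 (O(review_receipt → not validate_inventory)) and O(review_receipt) yields O(not validate_inventory).
Premise 6 is O(not approve_certificate → validate_inventory); contrapositively O(not validate_inventory → approve_certificate). Since O(not validate_inventory) holds, K gives O(approve_certificate).
Premise 3 is O(not report_contract → not approve_certificate); contrapositively O(approve_certificate → report_contract). Since O(approve_certificate) holds, K gives O(report_contract).
The contrapositive of premise 9 (O(not issue_warning → not report_contract)) is O(report_contract → issue_warning), and O(report_contract) is already established, so O(issue_warning).
Premise 8 is O(issue_warning → not update_dataset); since O(issue_warning), deontic closure gives O(not update_dataset).
So O(not update_dataset) holds, i.e. update_dataset is forbidden. None of the other listed options is forbidden under the premises.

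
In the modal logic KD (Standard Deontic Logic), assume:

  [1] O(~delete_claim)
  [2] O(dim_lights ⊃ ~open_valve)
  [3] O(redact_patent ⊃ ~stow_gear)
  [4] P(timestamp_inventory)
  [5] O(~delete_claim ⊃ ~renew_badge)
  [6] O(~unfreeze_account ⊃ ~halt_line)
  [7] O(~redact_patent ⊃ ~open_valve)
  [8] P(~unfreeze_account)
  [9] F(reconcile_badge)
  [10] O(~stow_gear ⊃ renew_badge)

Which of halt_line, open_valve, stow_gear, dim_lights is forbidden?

open_valve

From premise 1 we have O(~delete_claim).
With premise 5, O(~delete_claim ⊃ ~renew_badge), the K-axiom yields O(~renew_badge).
Premise 10 is O(~stow_gear ⊃ renew_badge); contrapositively O(~renew_badge ⊃ stow_gear). Since O(~renew_badge) holds, K gives O(stow_gear).
The contrapositive of premise 3 (O(redact_patent ⊃ ~stow_gear)) is O(stow_gear ⊃ ~redact_patent), and O(stow_gear) is already established, so O(~redact_patent).
With premise 7, O(~redact_patent ⊃ ~open_valve), the K-axiom yields O(~open_valve).
So O(~open_valve) holds, i.e. open_valve is forbidden. None of the other listed options is forbidden under the premises.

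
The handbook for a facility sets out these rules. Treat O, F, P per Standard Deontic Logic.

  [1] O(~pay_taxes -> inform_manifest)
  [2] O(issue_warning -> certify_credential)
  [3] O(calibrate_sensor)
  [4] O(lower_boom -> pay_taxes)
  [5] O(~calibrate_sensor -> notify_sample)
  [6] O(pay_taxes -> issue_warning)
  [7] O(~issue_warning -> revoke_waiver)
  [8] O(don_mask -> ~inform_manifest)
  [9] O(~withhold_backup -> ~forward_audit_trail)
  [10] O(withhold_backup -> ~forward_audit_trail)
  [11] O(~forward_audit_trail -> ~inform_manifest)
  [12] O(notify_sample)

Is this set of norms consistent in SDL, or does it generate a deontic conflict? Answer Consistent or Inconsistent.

Consistent

Premise 5 is O(~calibrate_sensor -> notify_sample); even if O(notify_sample) held, inferring O(~calibrate_sensor) would be affirming the consequent — invalid.
So O(~calibrate_sensor) is not derivable, and the apparent clash with O(calibrate_sensor) does not arise.
A world satisfying every obligation exists (e.g. calibrate_sensor=true, certify_credential=true, don_mask=false, forward_audit_trail=false, inform_manifest=false, issue_warning=true, lower_boom=false, notify_sample=true, pay_taxes=true, revoke_waiver=false, withhold_backup=false); no atom is both obligatory and forbidden, so the set is consistent.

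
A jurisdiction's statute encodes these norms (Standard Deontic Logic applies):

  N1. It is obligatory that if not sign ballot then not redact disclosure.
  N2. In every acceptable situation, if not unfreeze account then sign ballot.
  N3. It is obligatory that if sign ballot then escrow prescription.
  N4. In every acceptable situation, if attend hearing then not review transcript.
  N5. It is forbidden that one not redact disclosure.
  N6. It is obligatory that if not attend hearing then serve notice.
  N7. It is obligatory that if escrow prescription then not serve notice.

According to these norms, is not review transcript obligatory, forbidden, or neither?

Obligatory

F(¬redact_disclosure) at premise 5 means O(redact_disclosure).
Premise 1, O(¬sign_ballot → ¬redact_disclosure), contraposes to O(redact_disclosure → sign_ballot); with O(redact_disclosure) we get O(sign_ballot).
Premise 3 is O(sign_ballot → escrow_prescription); since O(sign_ballot), deontic closure gives O(escrow_prescription).
With premise 7, O(escrow_prescription → ¬serve_notice), the K-axiom yields O(¬serve_notice).
Premise 6, O(¬attend_hearing → serve_notice), contraposes to O(¬serve_notice → attend_hearing); with O(¬serve_notice) we get O(attend_hearing).
Premise 4 is O(attend_hearing → ¬review_transcript); since O(attend_hearing), deontic closure gives O(¬review_transcript).
Premise 2 does not contribute to this derivation.
Hence ¬review_transcript is obligatory.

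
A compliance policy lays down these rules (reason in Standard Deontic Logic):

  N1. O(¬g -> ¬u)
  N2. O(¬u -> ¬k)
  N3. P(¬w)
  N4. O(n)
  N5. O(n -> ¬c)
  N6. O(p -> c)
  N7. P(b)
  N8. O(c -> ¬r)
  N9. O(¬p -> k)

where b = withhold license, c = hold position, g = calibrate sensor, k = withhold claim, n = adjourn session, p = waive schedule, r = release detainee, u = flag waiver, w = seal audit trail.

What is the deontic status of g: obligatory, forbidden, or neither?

Obligatory

Premise 4 states O(n) outright.
Applying K to premise 5 (O(n -> ¬c)) and O(n) yields O(¬c).
The contrapositive of premise 6 (O(p -> c)) is O(¬c -> ¬p), and O(¬c) is already established, so O(¬p).
With premise 9, O(¬p -> k), the K-axiom yields O(k).
Premise 2, O(¬u -> ¬k), contraposes to O(k -> u); with O(k) we get O(u).
Premise 1 is O(¬g -> ¬u); contrapositively O(u -> g). Since O(u) holds, K gives O(g).
Premises 3, 7, 8 do not contribute to this derivation.
Hence g is obligatory.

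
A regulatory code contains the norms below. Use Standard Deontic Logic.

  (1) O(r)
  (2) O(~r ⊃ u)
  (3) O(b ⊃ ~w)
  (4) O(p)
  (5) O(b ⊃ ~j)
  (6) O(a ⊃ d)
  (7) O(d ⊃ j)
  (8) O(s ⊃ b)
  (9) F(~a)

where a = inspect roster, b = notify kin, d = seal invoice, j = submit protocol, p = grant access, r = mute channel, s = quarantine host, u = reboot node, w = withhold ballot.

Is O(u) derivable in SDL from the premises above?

Premise 2 is O(~r ⊃ u), but O(~r) is not derivable from the premises, so it does not yield O(u).
No other premise forces O(u). An ideal world satisfying every premise can still have u false, so O(u) is not derivable.

No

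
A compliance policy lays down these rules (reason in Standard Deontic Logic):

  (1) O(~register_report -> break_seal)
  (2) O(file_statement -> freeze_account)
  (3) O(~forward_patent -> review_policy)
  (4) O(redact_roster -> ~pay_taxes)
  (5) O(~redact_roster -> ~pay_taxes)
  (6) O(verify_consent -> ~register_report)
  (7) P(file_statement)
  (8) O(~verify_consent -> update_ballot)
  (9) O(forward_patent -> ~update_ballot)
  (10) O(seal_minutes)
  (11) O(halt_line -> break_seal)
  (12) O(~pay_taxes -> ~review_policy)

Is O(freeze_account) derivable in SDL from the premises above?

Premise 2 is O(file_statement -> freeze_account), but O(file_statement) is not derivable from the premises (the permission P(file_statement) asserts only ~O(~file_statement), not O(file_statement)), so it does not yield O(freeze_account).
No other premise forces O(freeze_account). An ideal world satisfying every premise can still have freeze_account false, so O(freeze_account) is not derivable.

No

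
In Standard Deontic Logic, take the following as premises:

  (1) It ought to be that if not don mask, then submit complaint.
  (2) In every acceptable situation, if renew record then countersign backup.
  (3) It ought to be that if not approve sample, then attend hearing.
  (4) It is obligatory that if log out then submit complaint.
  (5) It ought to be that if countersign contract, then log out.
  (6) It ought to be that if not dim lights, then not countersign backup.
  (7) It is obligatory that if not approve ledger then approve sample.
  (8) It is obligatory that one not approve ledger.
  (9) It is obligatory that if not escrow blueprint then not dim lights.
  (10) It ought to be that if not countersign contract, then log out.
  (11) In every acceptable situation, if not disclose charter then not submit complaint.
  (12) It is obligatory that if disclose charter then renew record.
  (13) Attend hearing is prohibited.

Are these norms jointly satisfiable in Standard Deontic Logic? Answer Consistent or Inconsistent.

Premise 3 is O(¬approve_sample → attend_hearing), but O(¬approve_sample) is not derivable from the premises, so it does not yield O(attend_hearing).
So O(attend_hearing) is not derivable, and the apparent clash with O(¬attend_hearing) does not arise.
A world satisfying every obligation exists (e.g. approve_ledger=false, approve_sample=true, attend_hearing=false, countersign_backup=true, countersign_contract=false, dim_lights=true, disclose_charter=true, don_mask=false, escrow_blueprint=true, log_out=true, renew_record=true, submit_complaint=true); no atom is both obligatory and forbidden, so the set is consistent.

Consistent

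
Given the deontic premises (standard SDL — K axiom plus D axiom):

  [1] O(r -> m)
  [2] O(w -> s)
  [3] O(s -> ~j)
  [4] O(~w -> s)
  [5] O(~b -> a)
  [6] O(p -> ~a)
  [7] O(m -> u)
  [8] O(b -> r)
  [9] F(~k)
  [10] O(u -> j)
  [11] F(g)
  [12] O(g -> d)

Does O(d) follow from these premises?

Premise 12 is O(g -> d), but O(g) is not derivable from the premises, so it does not yield O(d).
No other premise forces O(d). An ideal world satisfying every premise can still have d false, so O(d) is not derivable.

No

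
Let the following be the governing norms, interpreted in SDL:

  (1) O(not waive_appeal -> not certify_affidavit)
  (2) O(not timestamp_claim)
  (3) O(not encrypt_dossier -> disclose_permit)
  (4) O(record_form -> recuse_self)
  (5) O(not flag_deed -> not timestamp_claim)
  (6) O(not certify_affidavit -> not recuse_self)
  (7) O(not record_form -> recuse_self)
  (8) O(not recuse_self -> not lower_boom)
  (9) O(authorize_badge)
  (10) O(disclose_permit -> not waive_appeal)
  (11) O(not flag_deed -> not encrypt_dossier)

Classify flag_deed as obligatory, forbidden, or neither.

Obligatory

By case analysis on record_form: premise 4 gives O(record_form -> recuse_self) and premise 7 gives O(not record_form -> recuse_self), so O(recuse_self) either way.
Premise 6, O(not certify_affidavit -> not recuse_self), contraposes to O(recuse_self -> certify_affidavit); with O(recuse_self) we get O(certify_affidavit).
Premise 1 is O(not waive_appeal -> not certify_affidavit); contrapositively O(certify_affidavit -> waive_appeal). Since O(certify_affidavit) holds, K gives O(waive_appeal).
Premise 10 is O(disclose_permit -> not waive_appeal); contrapositively O(waive_appeal -> not disclose_permit). Since O(waive_appeal) holds, K gives O(not disclose_permit).
Premise 3 is O(not encrypt_dossier -> disclose_permit); contrapositively O(not disclose_permit -> encrypt_dossier). Since O(not disclose_permit) holds, K gives O(encrypt_dossier).
Premise 11, O(not flag_deed -> not encrypt_dossier), contraposes to O(encrypt_dossier -> flag_deed); with O(encrypt_dossier) we get O(flag_deed).
Premises 2, 5, 8, 9 do not contribute to this derivation.
Hence flag_deed is obligatory.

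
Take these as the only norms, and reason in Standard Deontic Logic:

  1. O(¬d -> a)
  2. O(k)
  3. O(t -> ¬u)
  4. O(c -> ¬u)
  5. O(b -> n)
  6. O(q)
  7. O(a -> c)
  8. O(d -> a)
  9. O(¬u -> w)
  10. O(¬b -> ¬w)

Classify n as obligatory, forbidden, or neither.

By case analysis on ¬d: premise 1 gives O(¬d -> a) and premise 8 gives O(d -> a), so O(a) either way.
With premise 7, O(a -> c), the K-axiom yields O(c).
Applying K to premise 4 (O(c -> ¬u)) and O(c) yields O(¬u).
Applying K to premise 9 (O(¬u -> w)) and O(¬u) yields O(w).
Premise 10 is O(¬b -> ¬w); contrapositively O(w -> b). Since O(w) holds, K gives O(b).
From O(b) and premise 5, O(b -> n), we obtain O(n).
Premises 2, 3, 6 do not contribute to this derivation.
Hence n is obligatory.

Obligatory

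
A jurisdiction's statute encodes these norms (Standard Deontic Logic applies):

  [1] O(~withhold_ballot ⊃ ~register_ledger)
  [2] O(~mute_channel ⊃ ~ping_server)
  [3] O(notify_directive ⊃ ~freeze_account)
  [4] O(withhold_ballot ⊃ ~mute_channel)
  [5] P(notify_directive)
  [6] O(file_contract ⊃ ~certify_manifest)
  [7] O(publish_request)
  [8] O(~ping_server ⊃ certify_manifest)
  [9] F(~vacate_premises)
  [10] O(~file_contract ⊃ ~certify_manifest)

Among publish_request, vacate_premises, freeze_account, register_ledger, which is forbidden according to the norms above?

By case analysis on ~file_contract: premise 10 gives O(~file_contract ⊃ ~certify_manifest) and premise 6 gives O(file_contract ⊃ ~certify_manifest), so O(~certify_manifest) either way.
Premise 8, O(~ping_server ⊃ certify_manifest), contraposes to O(~certify_manifest ⊃ ping_server); with O(~certify_manifest) we get O(ping_server).
The contrapositive of premise 2 (O(~mute_channel ⊃ ~ping_server)) is O(ping_server ⊃ mute_channel), and O(ping_server) is already established, so O(mute_channel).
Premise 4 is O(withhold_ballot ⊃ ~mute_channel); contrapositively O(mute_channel ⊃ ~withhold_ballot). Since O(mute_channel) holds, K gives O(~withhold_ballot).
Applying K to premise 1 (O(~withhold_ballot ⊃ ~register_ledger)) and O(~withhold_ballot) yields O(~register_ledger).
So O(~register_ledger) holds, i.e. register_ledger is forbidden. None of the other listed options is forbidden under the premises.

register_ledger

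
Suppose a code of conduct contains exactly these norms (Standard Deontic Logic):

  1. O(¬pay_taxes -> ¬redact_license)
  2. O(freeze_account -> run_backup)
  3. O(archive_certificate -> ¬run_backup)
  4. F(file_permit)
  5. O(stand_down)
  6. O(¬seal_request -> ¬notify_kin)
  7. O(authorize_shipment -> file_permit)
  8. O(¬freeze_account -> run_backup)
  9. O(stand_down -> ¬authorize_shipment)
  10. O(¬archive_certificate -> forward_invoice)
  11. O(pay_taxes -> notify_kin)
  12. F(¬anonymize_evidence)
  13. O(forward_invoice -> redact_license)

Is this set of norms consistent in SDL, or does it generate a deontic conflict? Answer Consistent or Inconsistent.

Consistent

Premise 7 is O(authorize_shipment -> file_permit), but O(authorize_shipment) is not derivable from the premises, so it does not yield O(file_permit).
So O(file_permit) is not derivable, and the apparent clash with O(¬file_permit) does not arise.
A world satisfying every obligation exists (e.g. anonymize_evidence=true, archive_certificate=false, authorize_shipment=false, file_permit=false, forward_invoice=true, freeze_account=false, notify_kin=true, pay_taxes=true, redact_license=true, run_backup=true, seal_request=true, stand_down=true); no atom is both obligatory and forbidden, so the set is consistent.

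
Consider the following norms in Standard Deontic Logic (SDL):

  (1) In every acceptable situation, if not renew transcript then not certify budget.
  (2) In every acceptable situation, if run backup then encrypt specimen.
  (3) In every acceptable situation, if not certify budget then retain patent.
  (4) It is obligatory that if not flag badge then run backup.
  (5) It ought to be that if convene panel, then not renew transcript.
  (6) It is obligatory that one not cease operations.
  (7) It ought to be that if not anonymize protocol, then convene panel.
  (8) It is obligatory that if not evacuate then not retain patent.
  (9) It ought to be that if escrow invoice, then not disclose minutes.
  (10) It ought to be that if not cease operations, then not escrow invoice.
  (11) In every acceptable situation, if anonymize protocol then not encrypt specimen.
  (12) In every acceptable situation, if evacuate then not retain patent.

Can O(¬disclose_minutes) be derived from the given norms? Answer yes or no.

No

Premise 9 is O(escrow_invoice → ¬disclose_minutes), but O(escrow_invoice) is not derivable from the premises, so it does not yield O(¬disclose_minutes).
No other premise forces O(¬disclose_minutes). An ideal world satisfying every premise can still have ¬disclose_minutes false, so O(¬disclose_minutes) is not derivable.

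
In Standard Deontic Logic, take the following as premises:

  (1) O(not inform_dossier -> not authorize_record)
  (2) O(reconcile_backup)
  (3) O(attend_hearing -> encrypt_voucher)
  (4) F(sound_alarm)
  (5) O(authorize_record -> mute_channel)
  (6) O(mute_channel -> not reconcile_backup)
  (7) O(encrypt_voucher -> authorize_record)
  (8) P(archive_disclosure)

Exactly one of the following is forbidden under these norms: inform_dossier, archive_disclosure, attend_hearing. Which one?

attend_hearing

Premise 2 gives O(reconcile_backup).
Premise 6 is O(mute_channel -> not reconcile_backup); contrapositively O(reconcile_backup -> not mute_channel). Since O(reconcile_backup) holds, K gives O(not mute_channel).
Premise 5 is O(authorize_record -> mute_channel); contrapositively O(not mute_channel -> not authorize_record). Since O(not mute_channel) holds, K gives O(not authorize_record).
The contrapositive of premise 7 (O(encrypt_voucher -> authorize_record)) is O(not authorize_record -> not encrypt_voucher), and O(not authorize_record) is already established, so O(not encrypt_voucher).
Premise 3 is O(attend_hearing -> encrypt_voucher); contrapositively O(not encrypt_voucher -> not attend_hearing). Since O(not encrypt_voucher) holds, K gives O(not attend_hearing).
So O(not attend_hearing) holds, i.e. attend_hearing is forbidden. None of the other listed options is forbidden under the premises.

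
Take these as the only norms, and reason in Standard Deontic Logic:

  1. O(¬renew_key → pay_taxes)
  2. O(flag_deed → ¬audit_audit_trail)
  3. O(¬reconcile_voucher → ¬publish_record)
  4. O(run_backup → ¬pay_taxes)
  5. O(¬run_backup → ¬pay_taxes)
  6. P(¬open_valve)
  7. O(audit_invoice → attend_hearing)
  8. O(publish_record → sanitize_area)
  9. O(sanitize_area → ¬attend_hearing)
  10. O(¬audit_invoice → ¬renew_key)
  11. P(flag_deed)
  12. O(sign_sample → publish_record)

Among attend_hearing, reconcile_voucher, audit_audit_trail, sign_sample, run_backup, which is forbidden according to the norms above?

sign_sample

Premises 4 and 5 are O(run_backup → ¬pay_taxes) and O(¬run_backup → ¬pay_taxes); every ideal world satisfies run_backup or ¬run_backup, so in either case ¬pay_taxes holds — hence O(¬pay_taxes).
Premise 1, O(¬renew_key → pay_taxes), contraposes to O(¬pay_taxes → renew_key); with O(¬pay_taxes) we get O(renew_key).
Premise 10, O(¬audit_invoice → ¬renew_key), contraposes to O(renew_key → audit_invoice); with O(renew_key) we get O(audit_invoice).
Applying K to premise 7 (O(audit_invoice → attend_hearing)) and O(audit_invoice) yields O(attend_hearing).
The contrapositive of premise 9 (O(sanitize_area → ¬attend_hearing)) is O(attend_hearing → ¬sanitize_area), and O(attend_hearing) is already established, so O(¬sanitize_area).
The contrapositive of premise 8 (O(publish_record → sanitize_area)) is O(¬sanitize_area → ¬publish_record), and O(¬sanitize_area) is already established, so O(¬publish_record).
Premise 12, O(sign_sample → publish_record), contraposes to O(¬publish_record → ¬sign_sample); with O(¬publish_record) we get O(¬sign_sample).
So O(¬sign_sample) holds, i.e. sign_sample is forbidden. None of the other listed options is forbidden under the premises.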